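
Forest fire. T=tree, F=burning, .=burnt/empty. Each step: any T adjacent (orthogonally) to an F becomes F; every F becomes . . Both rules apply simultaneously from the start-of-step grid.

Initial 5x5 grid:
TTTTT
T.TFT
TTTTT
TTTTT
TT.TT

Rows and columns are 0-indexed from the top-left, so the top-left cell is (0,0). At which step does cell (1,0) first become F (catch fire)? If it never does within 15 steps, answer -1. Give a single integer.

Step 1: cell (1,0)='T' (+4 fires, +1 burnt)
Step 2: cell (1,0)='T' (+5 fires, +4 burnt)
Step 3: cell (1,0)='T' (+5 fires, +5 burnt)
Step 4: cell (1,0)='T' (+4 fires, +5 burnt)
Step 5: cell (1,0)='F' (+3 fires, +4 burnt)
  -> target ignites at step 5
Step 6: cell (1,0)='.' (+1 fires, +3 burnt)
Step 7: cell (1,0)='.' (+0 fires, +1 burnt)
  fire out at step 7

5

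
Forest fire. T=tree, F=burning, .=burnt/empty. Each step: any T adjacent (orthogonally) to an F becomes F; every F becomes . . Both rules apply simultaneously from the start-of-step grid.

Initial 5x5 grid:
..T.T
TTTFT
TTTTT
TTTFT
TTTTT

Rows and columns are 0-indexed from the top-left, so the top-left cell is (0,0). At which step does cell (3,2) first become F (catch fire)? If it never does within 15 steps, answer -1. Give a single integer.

Step 1: cell (3,2)='F' (+6 fires, +2 burnt)
  -> target ignites at step 1
Step 2: cell (3,2)='.' (+8 fires, +6 burnt)
Step 3: cell (3,2)='.' (+4 fires, +8 burnt)
Step 4: cell (3,2)='.' (+2 fires, +4 burnt)
Step 5: cell (3,2)='.' (+0 fires, +2 burnt)
  fire out at step 5

1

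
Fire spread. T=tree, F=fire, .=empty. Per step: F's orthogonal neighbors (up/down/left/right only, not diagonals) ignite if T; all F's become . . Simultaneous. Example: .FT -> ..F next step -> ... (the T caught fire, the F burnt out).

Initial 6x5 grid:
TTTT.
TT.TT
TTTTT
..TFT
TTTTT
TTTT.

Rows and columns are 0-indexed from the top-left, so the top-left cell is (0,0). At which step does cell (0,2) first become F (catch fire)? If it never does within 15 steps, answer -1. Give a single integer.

Step 1: cell (0,2)='T' (+4 fires, +1 burnt)
Step 2: cell (0,2)='T' (+6 fires, +4 burnt)
Step 3: cell (0,2)='T' (+5 fires, +6 burnt)
Step 4: cell (0,2)='F' (+5 fires, +5 burnt)
  -> target ignites at step 4
Step 5: cell (0,2)='.' (+3 fires, +5 burnt)
Step 6: cell (0,2)='.' (+1 fires, +3 burnt)
Step 7: cell (0,2)='.' (+0 fires, +1 burnt)
  fire out at step 7

4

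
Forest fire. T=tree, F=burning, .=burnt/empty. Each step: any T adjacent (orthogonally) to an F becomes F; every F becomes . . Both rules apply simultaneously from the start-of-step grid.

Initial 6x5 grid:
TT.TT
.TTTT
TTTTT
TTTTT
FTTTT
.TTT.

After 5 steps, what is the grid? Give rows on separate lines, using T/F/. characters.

Step 1: 2 trees catch fire, 1 burn out
  TT.TT
  .TTTT
  TTTTT
  FTTTT
  .FTTT
  .TTT.
Step 2: 4 trees catch fire, 2 burn out
  TT.TT
  .TTTT
  FTTTT
  .FTTT
  ..FTT
  .FTT.
Step 3: 4 trees catch fire, 4 burn out
  TT.TT
  .TTTT
  .FTTT
  ..FTT
  ...FT
  ..FT.
Step 4: 5 trees catch fire, 4 burn out
  TT.TT
  .FTTT
  ..FTT
  ...FT
  ....F
  ...F.
Step 5: 4 trees catch fire, 5 burn out
  TF.TT
  ..FTT
  ...FT
  ....F
  .....
  .....

TF.TT
..FTT
...FT
....F
.....
.....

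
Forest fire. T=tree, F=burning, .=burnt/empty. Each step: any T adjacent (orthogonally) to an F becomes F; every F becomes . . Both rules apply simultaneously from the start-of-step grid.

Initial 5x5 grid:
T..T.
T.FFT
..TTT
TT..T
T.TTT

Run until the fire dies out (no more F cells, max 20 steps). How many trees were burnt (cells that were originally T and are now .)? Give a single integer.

Answer: 9

Derivation:
Step 1: +4 fires, +2 burnt (F count now 4)
Step 2: +1 fires, +4 burnt (F count now 1)
Step 3: +1 fires, +1 burnt (F count now 1)
Step 4: +1 fires, +1 burnt (F count now 1)
Step 5: +1 fires, +1 burnt (F count now 1)
Step 6: +1 fires, +1 burnt (F count now 1)
Step 7: +0 fires, +1 burnt (F count now 0)
Fire out after step 7
Initially T: 14, now '.': 20
Total burnt (originally-T cells now '.'): 9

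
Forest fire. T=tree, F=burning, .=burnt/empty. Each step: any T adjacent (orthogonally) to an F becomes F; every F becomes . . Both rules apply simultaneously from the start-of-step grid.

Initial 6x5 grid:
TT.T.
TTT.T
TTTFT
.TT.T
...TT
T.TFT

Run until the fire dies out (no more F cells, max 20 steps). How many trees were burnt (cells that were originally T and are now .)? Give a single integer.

Step 1: +5 fires, +2 burnt (F count now 5)
Step 2: +6 fires, +5 burnt (F count now 6)
Step 3: +3 fires, +6 burnt (F count now 3)
Step 4: +2 fires, +3 burnt (F count now 2)
Step 5: +1 fires, +2 burnt (F count now 1)
Step 6: +0 fires, +1 burnt (F count now 0)
Fire out after step 6
Initially T: 19, now '.': 28
Total burnt (originally-T cells now '.'): 17

Answer: 17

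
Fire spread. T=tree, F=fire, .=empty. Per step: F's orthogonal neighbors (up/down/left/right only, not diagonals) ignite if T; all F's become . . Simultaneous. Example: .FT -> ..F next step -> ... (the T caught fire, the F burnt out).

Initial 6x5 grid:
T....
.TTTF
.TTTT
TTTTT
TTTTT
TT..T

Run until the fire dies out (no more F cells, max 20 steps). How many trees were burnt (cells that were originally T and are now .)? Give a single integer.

Answer: 20

Derivation:
Step 1: +2 fires, +1 burnt (F count now 2)
Step 2: +3 fires, +2 burnt (F count now 3)
Step 3: +4 fires, +3 burnt (F count now 4)
Step 4: +4 fires, +4 burnt (F count now 4)
Step 5: +2 fires, +4 burnt (F count now 2)
Step 6: +2 fires, +2 burnt (F count now 2)
Step 7: +2 fires, +2 burnt (F count now 2)
Step 8: +1 fires, +2 burnt (F count now 1)
Step 9: +0 fires, +1 burnt (F count now 0)
Fire out after step 9
Initially T: 21, now '.': 29
Total burnt (originally-T cells now '.'): 20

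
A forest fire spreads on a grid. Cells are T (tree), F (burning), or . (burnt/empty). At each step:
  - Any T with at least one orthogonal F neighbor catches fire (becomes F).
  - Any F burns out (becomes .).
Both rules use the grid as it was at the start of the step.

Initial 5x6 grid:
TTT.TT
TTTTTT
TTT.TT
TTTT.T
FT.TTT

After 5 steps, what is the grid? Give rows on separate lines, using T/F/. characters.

Step 1: 2 trees catch fire, 1 burn out
  TTT.TT
  TTTTTT
  TTT.TT
  FTTT.T
  .F.TTT
Step 2: 2 trees catch fire, 2 burn out
  TTT.TT
  TTTTTT
  FTT.TT
  .FTT.T
  ...TTT
Step 3: 3 trees catch fire, 2 burn out
  TTT.TT
  FTTTTT
  .FT.TT
  ..FT.T
  ...TTT
Step 4: 4 trees catch fire, 3 burn out
  FTT.TT
  .FTTTT
  ..F.TT
  ...F.T
  ...TTT
Step 5: 3 trees catch fire, 4 burn out
  .FT.TT
  ..FTTT
  ....TT
  .....T
  ...FTT

.FT.TT
..FTTT
....TT
.....T
...FTT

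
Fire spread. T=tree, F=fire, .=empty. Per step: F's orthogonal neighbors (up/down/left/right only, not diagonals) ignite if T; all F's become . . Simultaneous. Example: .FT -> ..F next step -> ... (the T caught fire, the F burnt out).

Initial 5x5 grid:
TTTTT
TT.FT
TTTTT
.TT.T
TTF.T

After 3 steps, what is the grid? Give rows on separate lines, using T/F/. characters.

Step 1: 5 trees catch fire, 2 burn out
  TTTFT
  TT..F
  TTTFT
  .TF.T
  TF..T
Step 2: 6 trees catch fire, 5 burn out
  TTF.F
  TT...
  TTF.F
  .F..T
  F...T
Step 3: 3 trees catch fire, 6 burn out
  TF...
  TT...
  TF...
  ....F
  ....T

TF...
TT...
TF...
....F
....T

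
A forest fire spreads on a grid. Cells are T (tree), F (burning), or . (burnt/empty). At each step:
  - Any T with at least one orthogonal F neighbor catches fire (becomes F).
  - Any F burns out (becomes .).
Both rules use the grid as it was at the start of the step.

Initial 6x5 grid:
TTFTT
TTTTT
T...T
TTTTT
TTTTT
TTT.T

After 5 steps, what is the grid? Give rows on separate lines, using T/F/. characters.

Step 1: 3 trees catch fire, 1 burn out
  TF.FT
  TTFTT
  T...T
  TTTTT
  TTTTT
  TTT.T
Step 2: 4 trees catch fire, 3 burn out
  F...F
  TF.FT
  T...T
  TTTTT
  TTTTT
  TTT.T
Step 3: 2 trees catch fire, 4 burn out
  .....
  F...F
  T...T
  TTTTT
  TTTTT
  TTT.T
Step 4: 2 trees catch fire, 2 burn out
  .....
  .....
  F...F
  TTTTT
  TTTTT
  TTT.T
Step 5: 2 trees catch fire, 2 burn out
  .....
  .....
  .....
  FTTTF
  TTTTT
  TTT.T

.....
.....
.....
FTTTF
TTTTT
TTT.T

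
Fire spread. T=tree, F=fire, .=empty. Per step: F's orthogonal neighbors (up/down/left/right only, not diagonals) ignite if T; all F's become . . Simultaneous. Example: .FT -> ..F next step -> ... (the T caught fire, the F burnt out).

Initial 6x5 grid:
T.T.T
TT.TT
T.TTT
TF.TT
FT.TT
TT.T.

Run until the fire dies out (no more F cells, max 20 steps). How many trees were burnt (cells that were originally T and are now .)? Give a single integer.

Step 1: +3 fires, +2 burnt (F count now 3)
Step 2: +2 fires, +3 burnt (F count now 2)
Step 3: +1 fires, +2 burnt (F count now 1)
Step 4: +2 fires, +1 burnt (F count now 2)
Step 5: +0 fires, +2 burnt (F count now 0)
Fire out after step 5
Initially T: 20, now '.': 18
Total burnt (originally-T cells now '.'): 8

Answer: 8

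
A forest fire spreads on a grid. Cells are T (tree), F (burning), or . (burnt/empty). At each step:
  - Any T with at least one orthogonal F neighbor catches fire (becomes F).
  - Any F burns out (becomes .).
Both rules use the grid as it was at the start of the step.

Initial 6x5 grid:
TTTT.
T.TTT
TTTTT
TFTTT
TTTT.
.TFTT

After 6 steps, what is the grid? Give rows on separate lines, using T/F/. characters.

Step 1: 7 trees catch fire, 2 burn out
  TTTT.
  T.TTT
  TFTTT
  F.FTT
  TFFT.
  .F.FT
Step 2: 6 trees catch fire, 7 burn out
  TTTT.
  T.TTT
  F.FTT
  ...FT
  F..F.
  ....F
Step 3: 4 trees catch fire, 6 burn out
  TTTT.
  F.FTT
  ...FT
  ....F
  .....
  .....
Step 4: 4 trees catch fire, 4 burn out
  FTFT.
  ...FT
  ....F
  .....
  .....
  .....
Step 5: 3 trees catch fire, 4 burn out
  .F.F.
  ....F
  .....
  .....
  .....
  .....
Step 6: 0 trees catch fire, 3 burn out
  .....
  .....
  .....
  .....
  .....
  .....

.....
.....
.....
.....
.....
.....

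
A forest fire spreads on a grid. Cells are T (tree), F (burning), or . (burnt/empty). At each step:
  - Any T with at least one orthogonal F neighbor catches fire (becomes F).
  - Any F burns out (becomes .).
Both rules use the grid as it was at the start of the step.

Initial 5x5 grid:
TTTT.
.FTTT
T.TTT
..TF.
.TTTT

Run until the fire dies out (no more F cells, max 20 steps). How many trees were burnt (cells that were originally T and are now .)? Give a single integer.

Answer: 15

Derivation:
Step 1: +5 fires, +2 burnt (F count now 5)
Step 2: +7 fires, +5 burnt (F count now 7)
Step 3: +3 fires, +7 burnt (F count now 3)
Step 4: +0 fires, +3 burnt (F count now 0)
Fire out after step 4
Initially T: 16, now '.': 24
Total burnt (originally-T cells now '.'): 15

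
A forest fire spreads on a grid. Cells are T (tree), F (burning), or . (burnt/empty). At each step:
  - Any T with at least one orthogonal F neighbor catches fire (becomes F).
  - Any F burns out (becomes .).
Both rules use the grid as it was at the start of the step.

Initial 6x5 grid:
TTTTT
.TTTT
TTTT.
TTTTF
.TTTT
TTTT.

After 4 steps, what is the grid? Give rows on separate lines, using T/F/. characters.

Step 1: 2 trees catch fire, 1 burn out
  TTTTT
  .TTTT
  TTTT.
  TTTF.
  .TTTF
  TTTT.
Step 2: 3 trees catch fire, 2 burn out
  TTTTT
  .TTTT
  TTTF.
  TTF..
  .TTF.
  TTTT.
Step 3: 5 trees catch fire, 3 burn out
  TTTTT
  .TTFT
  TTF..
  TF...
  .TF..
  TTTF.
Step 4: 7 trees catch fire, 5 burn out
  TTTFT
  .TF.F
  TF...
  F....
  .F...
  TTF..

TTTFT
.TF.F
TF...
F....
.F...
TTF..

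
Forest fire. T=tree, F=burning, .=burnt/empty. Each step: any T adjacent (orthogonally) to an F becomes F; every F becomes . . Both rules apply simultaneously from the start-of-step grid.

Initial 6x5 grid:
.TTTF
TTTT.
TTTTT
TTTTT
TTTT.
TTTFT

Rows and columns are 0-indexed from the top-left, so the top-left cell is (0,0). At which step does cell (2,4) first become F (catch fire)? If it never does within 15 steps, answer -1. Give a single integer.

Step 1: cell (2,4)='T' (+4 fires, +2 burnt)
Step 2: cell (2,4)='T' (+5 fires, +4 burnt)
Step 3: cell (2,4)='T' (+7 fires, +5 burnt)
Step 4: cell (2,4)='F' (+5 fires, +7 burnt)
  -> target ignites at step 4
Step 5: cell (2,4)='.' (+3 fires, +5 burnt)
Step 6: cell (2,4)='.' (+1 fires, +3 burnt)
Step 7: cell (2,4)='.' (+0 fires, +1 burnt)
  fire out at step 7

4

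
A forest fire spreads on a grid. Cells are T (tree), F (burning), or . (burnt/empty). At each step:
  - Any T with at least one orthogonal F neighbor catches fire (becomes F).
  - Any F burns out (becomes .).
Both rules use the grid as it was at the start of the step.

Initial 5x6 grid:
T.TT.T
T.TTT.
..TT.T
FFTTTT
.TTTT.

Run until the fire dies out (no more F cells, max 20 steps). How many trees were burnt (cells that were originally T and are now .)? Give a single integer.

Step 1: +2 fires, +2 burnt (F count now 2)
Step 2: +3 fires, +2 burnt (F count now 3)
Step 3: +4 fires, +3 burnt (F count now 4)
Step 4: +4 fires, +4 burnt (F count now 4)
Step 5: +3 fires, +4 burnt (F count now 3)
Step 6: +0 fires, +3 burnt (F count now 0)
Fire out after step 6
Initially T: 19, now '.': 27
Total burnt (originally-T cells now '.'): 16

Answer: 16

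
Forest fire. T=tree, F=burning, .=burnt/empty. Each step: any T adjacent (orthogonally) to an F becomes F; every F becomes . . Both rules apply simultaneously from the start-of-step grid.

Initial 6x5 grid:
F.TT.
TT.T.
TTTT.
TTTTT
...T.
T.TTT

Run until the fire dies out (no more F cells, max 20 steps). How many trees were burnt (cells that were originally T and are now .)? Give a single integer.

Answer: 18

Derivation:
Step 1: +1 fires, +1 burnt (F count now 1)
Step 2: +2 fires, +1 burnt (F count now 2)
Step 3: +2 fires, +2 burnt (F count now 2)
Step 4: +2 fires, +2 burnt (F count now 2)
Step 5: +2 fires, +2 burnt (F count now 2)
Step 6: +2 fires, +2 burnt (F count now 2)
Step 7: +3 fires, +2 burnt (F count now 3)
Step 8: +2 fires, +3 burnt (F count now 2)
Step 9: +2 fires, +2 burnt (F count now 2)
Step 10: +0 fires, +2 burnt (F count now 0)
Fire out after step 10
Initially T: 19, now '.': 29
Total burnt (originally-T cells now '.'): 18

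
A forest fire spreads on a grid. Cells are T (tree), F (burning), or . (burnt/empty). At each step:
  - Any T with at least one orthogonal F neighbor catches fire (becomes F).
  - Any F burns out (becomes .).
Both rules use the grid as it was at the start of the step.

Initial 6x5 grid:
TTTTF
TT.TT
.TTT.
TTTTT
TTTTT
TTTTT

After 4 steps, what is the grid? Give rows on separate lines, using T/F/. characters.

Step 1: 2 trees catch fire, 1 burn out
  TTTF.
  TT.TF
  .TTT.
  TTTTT
  TTTTT
  TTTTT
Step 2: 2 trees catch fire, 2 burn out
  TTF..
  TT.F.
  .TTT.
  TTTTT
  TTTTT
  TTTTT
Step 3: 2 trees catch fire, 2 burn out
  TF...
  TT...
  .TTF.
  TTTTT
  TTTTT
  TTTTT
Step 4: 4 trees catch fire, 2 burn out
  F....
  TF...
  .TF..
  TTTFT
  TTTTT
  TTTTT

F....
TF...
.TF..
TTTFT
TTTTT
TTTTT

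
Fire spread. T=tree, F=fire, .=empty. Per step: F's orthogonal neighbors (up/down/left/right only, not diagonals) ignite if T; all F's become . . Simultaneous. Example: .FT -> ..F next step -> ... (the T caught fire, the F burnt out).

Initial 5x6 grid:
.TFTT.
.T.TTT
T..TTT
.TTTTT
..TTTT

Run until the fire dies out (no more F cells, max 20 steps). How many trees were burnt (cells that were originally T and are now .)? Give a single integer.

Answer: 19

Derivation:
Step 1: +2 fires, +1 burnt (F count now 2)
Step 2: +3 fires, +2 burnt (F count now 3)
Step 3: +2 fires, +3 burnt (F count now 2)
Step 4: +3 fires, +2 burnt (F count now 3)
Step 5: +4 fires, +3 burnt (F count now 4)
Step 6: +4 fires, +4 burnt (F count now 4)
Step 7: +1 fires, +4 burnt (F count now 1)
Step 8: +0 fires, +1 burnt (F count now 0)
Fire out after step 8
Initially T: 20, now '.': 29
Total burnt (originally-T cells now '.'): 19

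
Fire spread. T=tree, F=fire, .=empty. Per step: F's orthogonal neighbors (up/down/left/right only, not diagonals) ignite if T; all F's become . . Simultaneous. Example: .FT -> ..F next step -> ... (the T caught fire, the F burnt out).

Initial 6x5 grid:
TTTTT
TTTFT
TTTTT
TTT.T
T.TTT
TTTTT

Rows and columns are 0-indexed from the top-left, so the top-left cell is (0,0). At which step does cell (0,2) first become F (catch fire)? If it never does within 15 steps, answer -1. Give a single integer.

Step 1: cell (0,2)='T' (+4 fires, +1 burnt)
Step 2: cell (0,2)='F' (+5 fires, +4 burnt)
  -> target ignites at step 2
Step 3: cell (0,2)='.' (+5 fires, +5 burnt)
Step 4: cell (0,2)='.' (+5 fires, +5 burnt)
Step 5: cell (0,2)='.' (+4 fires, +5 burnt)
Step 6: cell (0,2)='.' (+3 fires, +4 burnt)
Step 7: cell (0,2)='.' (+1 fires, +3 burnt)
Step 8: cell (0,2)='.' (+0 fires, +1 burnt)
  fire out at step 8

2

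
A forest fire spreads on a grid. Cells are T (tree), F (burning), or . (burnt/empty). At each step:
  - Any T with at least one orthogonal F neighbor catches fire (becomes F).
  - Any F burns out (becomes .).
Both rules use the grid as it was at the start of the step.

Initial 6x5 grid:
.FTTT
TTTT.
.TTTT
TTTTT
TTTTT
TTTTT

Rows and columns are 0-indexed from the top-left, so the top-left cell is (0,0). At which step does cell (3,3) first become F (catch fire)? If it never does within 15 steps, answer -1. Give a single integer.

Step 1: cell (3,3)='T' (+2 fires, +1 burnt)
Step 2: cell (3,3)='T' (+4 fires, +2 burnt)
Step 3: cell (3,3)='T' (+4 fires, +4 burnt)
Step 4: cell (3,3)='T' (+4 fires, +4 burnt)
Step 5: cell (3,3)='F' (+5 fires, +4 burnt)
  -> target ignites at step 5
Step 6: cell (3,3)='.' (+4 fires, +5 burnt)
Step 7: cell (3,3)='.' (+2 fires, +4 burnt)
Step 8: cell (3,3)='.' (+1 fires, +2 burnt)
Step 9: cell (3,3)='.' (+0 fires, +1 burnt)
  fire out at step 9

5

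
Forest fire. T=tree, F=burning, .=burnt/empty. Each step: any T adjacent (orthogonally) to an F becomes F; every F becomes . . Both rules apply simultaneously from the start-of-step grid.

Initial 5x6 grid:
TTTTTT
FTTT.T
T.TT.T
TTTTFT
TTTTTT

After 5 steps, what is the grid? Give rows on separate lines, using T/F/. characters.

Step 1: 6 trees catch fire, 2 burn out
  FTTTTT
  .FTT.T
  F.TT.T
  TTTF.F
  TTTTFT
Step 2: 8 trees catch fire, 6 burn out
  .FTTTT
  ..FT.T
  ..TF.F
  FTF...
  TTTF.F
Step 3: 7 trees catch fire, 8 burn out
  ..FTTT
  ...F.F
  ..F...
  .F....
  FTF...
Step 4: 3 trees catch fire, 7 burn out
  ...FTF
  ......
  ......
  ......
  .F....
Step 5: 1 trees catch fire, 3 burn out
  ....F.
  ......
  ......
  ......
  ......

....F.
......
......
......
......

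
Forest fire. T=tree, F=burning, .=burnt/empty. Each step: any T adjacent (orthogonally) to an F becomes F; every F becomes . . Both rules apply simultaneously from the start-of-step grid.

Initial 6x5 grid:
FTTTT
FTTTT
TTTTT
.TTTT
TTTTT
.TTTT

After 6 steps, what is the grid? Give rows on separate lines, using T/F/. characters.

Step 1: 3 trees catch fire, 2 burn out
  .FTTT
  .FTTT
  FTTTT
  .TTTT
  TTTTT
  .TTTT
Step 2: 3 trees catch fire, 3 burn out
  ..FTT
  ..FTT
  .FTTT
  .TTTT
  TTTTT
  .TTTT
Step 3: 4 trees catch fire, 3 burn out
  ...FT
  ...FT
  ..FTT
  .FTTT
  TTTTT
  .TTTT
Step 4: 5 trees catch fire, 4 burn out
  ....F
  ....F
  ...FT
  ..FTT
  TFTTT
  .TTTT
Step 5: 5 trees catch fire, 5 burn out
  .....
  .....
  ....F
  ...FT
  F.FTT
  .FTTT
Step 6: 3 trees catch fire, 5 burn out
  .....
  .....
  .....
  ....F
  ...FT
  ..FTT

.....
.....
.....
....F
...FT
..FTT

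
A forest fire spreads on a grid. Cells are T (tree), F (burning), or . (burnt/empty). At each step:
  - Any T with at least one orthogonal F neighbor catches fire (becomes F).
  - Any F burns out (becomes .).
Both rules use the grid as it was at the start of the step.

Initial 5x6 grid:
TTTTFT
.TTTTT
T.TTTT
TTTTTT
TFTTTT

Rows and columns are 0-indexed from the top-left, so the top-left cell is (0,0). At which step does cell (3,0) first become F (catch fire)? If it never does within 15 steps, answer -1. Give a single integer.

Step 1: cell (3,0)='T' (+6 fires, +2 burnt)
Step 2: cell (3,0)='F' (+7 fires, +6 burnt)
  -> target ignites at step 2
Step 3: cell (3,0)='.' (+9 fires, +7 burnt)
Step 4: cell (3,0)='.' (+4 fires, +9 burnt)
Step 5: cell (3,0)='.' (+0 fires, +4 burnt)
  fire out at step 5

2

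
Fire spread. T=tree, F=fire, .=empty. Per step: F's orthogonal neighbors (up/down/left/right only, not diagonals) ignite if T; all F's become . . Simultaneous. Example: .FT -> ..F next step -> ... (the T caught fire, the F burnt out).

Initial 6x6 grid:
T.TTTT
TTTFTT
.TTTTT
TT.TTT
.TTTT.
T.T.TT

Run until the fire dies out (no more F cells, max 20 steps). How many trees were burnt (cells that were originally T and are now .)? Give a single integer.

Step 1: +4 fires, +1 burnt (F count now 4)
Step 2: +7 fires, +4 burnt (F count now 7)
Step 3: +6 fires, +7 burnt (F count now 6)
Step 4: +5 fires, +6 burnt (F count now 5)
Step 5: +4 fires, +5 burnt (F count now 4)
Step 6: +1 fires, +4 burnt (F count now 1)
Step 7: +0 fires, +1 burnt (F count now 0)
Fire out after step 7
Initially T: 28, now '.': 35
Total burnt (originally-T cells now '.'): 27

Answer: 27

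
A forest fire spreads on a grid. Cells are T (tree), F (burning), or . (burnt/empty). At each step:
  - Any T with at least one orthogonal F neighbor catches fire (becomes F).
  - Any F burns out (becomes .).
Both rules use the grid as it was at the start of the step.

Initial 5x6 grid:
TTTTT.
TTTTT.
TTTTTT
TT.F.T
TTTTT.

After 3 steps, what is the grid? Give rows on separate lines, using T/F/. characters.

Step 1: 2 trees catch fire, 1 burn out
  TTTTT.
  TTTTT.
  TTTFTT
  TT...T
  TTTFT.
Step 2: 5 trees catch fire, 2 burn out
  TTTTT.
  TTTFT.
  TTF.FT
  TT...T
  TTF.F.
Step 3: 6 trees catch fire, 5 burn out
  TTTFT.
  TTF.F.
  TF...F
  TT...T
  TF....

TTTFT.
TTF.F.
TF...F
TT...T
TF....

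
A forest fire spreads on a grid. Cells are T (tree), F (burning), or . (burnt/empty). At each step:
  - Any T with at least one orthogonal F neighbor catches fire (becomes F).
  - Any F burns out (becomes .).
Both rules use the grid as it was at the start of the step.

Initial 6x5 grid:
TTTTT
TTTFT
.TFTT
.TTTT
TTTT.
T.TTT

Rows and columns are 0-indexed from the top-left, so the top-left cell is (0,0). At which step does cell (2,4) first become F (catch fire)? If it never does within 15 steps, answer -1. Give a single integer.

Step 1: cell (2,4)='T' (+6 fires, +2 burnt)
Step 2: cell (2,4)='F' (+7 fires, +6 burnt)
  -> target ignites at step 2
Step 3: cell (2,4)='.' (+6 fires, +7 burnt)
Step 4: cell (2,4)='.' (+3 fires, +6 burnt)
Step 5: cell (2,4)='.' (+2 fires, +3 burnt)
Step 6: cell (2,4)='.' (+0 fires, +2 burnt)
  fire out at step 6

2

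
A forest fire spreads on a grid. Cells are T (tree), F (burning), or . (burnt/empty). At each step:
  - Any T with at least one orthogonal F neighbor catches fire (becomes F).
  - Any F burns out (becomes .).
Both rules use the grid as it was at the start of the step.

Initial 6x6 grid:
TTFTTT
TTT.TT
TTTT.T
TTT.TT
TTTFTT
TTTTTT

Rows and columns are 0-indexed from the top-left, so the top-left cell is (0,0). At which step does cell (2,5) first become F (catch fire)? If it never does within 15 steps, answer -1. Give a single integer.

Step 1: cell (2,5)='T' (+6 fires, +2 burnt)
Step 2: cell (2,5)='T' (+10 fires, +6 burnt)
Step 3: cell (2,5)='T' (+10 fires, +10 burnt)
Step 4: cell (2,5)='F' (+5 fires, +10 burnt)
  -> target ignites at step 4
Step 5: cell (2,5)='.' (+0 fires, +5 burnt)
  fire out at step 5

4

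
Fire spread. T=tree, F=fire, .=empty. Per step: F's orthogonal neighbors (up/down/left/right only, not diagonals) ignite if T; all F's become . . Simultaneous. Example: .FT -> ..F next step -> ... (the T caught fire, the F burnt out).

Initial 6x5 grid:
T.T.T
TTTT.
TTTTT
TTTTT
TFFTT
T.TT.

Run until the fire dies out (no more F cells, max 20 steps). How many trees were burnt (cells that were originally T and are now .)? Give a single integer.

Answer: 22

Derivation:
Step 1: +5 fires, +2 burnt (F count now 5)
Step 2: +7 fires, +5 burnt (F count now 7)
Step 3: +5 fires, +7 burnt (F count now 5)
Step 4: +4 fires, +5 burnt (F count now 4)
Step 5: +1 fires, +4 burnt (F count now 1)
Step 6: +0 fires, +1 burnt (F count now 0)
Fire out after step 6
Initially T: 23, now '.': 29
Total burnt (originally-T cells now '.'): 22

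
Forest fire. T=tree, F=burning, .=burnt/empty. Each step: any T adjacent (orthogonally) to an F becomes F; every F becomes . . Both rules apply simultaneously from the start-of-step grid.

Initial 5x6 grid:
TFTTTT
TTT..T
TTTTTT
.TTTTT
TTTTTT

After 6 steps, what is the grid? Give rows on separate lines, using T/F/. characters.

Step 1: 3 trees catch fire, 1 burn out
  F.FTTT
  TFT..T
  TTTTTT
  .TTTTT
  TTTTTT
Step 2: 4 trees catch fire, 3 burn out
  ...FTT
  F.F..T
  TFTTTT
  .TTTTT
  TTTTTT
Step 3: 4 trees catch fire, 4 burn out
  ....FT
  .....T
  F.FTTT
  .FTTTT
  TTTTTT
Step 4: 4 trees catch fire, 4 burn out
  .....F
  .....T
  ...FTT
  ..FTTT
  TFTTTT
Step 5: 5 trees catch fire, 4 burn out
  ......
  .....F
  ....FT
  ...FTT
  F.FTTT
Step 6: 3 trees catch fire, 5 burn out
  ......
  ......
  .....F
  ....FT
  ...FTT

......
......
.....F
....FT
...FTT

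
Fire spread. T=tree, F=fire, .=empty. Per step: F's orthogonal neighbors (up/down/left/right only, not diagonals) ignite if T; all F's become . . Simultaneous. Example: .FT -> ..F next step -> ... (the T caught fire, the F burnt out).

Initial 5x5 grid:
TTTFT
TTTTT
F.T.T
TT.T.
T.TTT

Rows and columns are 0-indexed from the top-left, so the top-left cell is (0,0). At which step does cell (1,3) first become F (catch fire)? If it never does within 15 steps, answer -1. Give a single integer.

Step 1: cell (1,3)='F' (+5 fires, +2 burnt)
  -> target ignites at step 1
Step 2: cell (1,3)='.' (+7 fires, +5 burnt)
Step 3: cell (1,3)='.' (+2 fires, +7 burnt)
Step 4: cell (1,3)='.' (+0 fires, +2 burnt)
  fire out at step 4

1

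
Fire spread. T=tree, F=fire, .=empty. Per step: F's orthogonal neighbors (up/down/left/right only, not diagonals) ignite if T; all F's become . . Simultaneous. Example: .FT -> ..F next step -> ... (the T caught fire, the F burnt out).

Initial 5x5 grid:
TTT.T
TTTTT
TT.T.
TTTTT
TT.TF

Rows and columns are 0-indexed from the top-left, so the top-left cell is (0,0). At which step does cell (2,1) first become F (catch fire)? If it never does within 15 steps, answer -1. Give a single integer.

Step 1: cell (2,1)='T' (+2 fires, +1 burnt)
Step 2: cell (2,1)='T' (+1 fires, +2 burnt)
Step 3: cell (2,1)='T' (+2 fires, +1 burnt)
Step 4: cell (2,1)='T' (+2 fires, +2 burnt)
Step 5: cell (2,1)='F' (+5 fires, +2 burnt)
  -> target ignites at step 5
Step 6: cell (2,1)='.' (+5 fires, +5 burnt)
Step 7: cell (2,1)='.' (+2 fires, +5 burnt)
Step 8: cell (2,1)='.' (+1 fires, +2 burnt)
Step 9: cell (2,1)='.' (+0 fires, +1 burnt)
  fire out at step 9

5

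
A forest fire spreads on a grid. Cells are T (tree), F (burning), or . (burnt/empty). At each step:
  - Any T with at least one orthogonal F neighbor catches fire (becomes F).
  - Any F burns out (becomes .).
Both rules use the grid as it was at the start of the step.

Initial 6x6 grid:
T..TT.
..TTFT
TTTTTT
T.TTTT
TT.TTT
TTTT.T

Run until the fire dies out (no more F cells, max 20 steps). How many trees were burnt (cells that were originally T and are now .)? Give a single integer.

Step 1: +4 fires, +1 burnt (F count now 4)
Step 2: +5 fires, +4 burnt (F count now 5)
Step 3: +4 fires, +5 burnt (F count now 4)
Step 4: +4 fires, +4 burnt (F count now 4)
Step 5: +3 fires, +4 burnt (F count now 3)
Step 6: +2 fires, +3 burnt (F count now 2)
Step 7: +2 fires, +2 burnt (F count now 2)
Step 8: +2 fires, +2 burnt (F count now 2)
Step 9: +0 fires, +2 burnt (F count now 0)
Fire out after step 9
Initially T: 27, now '.': 35
Total burnt (originally-T cells now '.'): 26

Answer: 26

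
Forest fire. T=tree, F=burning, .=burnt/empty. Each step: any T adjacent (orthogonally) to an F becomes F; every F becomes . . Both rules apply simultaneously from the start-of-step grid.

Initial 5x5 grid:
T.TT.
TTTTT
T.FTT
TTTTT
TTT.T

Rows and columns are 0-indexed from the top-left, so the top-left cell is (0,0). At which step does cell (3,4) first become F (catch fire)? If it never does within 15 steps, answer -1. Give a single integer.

Step 1: cell (3,4)='T' (+3 fires, +1 burnt)
Step 2: cell (3,4)='T' (+7 fires, +3 burnt)
Step 3: cell (3,4)='F' (+6 fires, +7 burnt)
  -> target ignites at step 3
Step 4: cell (3,4)='.' (+4 fires, +6 burnt)
Step 5: cell (3,4)='.' (+0 fires, +4 burnt)
  fire out at step 5

3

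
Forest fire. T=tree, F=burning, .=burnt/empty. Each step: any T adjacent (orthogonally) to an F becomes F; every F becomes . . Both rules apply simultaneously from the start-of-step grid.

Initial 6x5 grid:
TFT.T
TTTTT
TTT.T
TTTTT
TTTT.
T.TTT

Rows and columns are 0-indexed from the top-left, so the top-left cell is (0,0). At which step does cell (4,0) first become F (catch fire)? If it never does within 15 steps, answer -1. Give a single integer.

Step 1: cell (4,0)='T' (+3 fires, +1 burnt)
Step 2: cell (4,0)='T' (+3 fires, +3 burnt)
Step 3: cell (4,0)='T' (+4 fires, +3 burnt)
Step 4: cell (4,0)='T' (+4 fires, +4 burnt)
Step 5: cell (4,0)='F' (+5 fires, +4 burnt)
  -> target ignites at step 5
Step 6: cell (4,0)='.' (+4 fires, +5 burnt)
Step 7: cell (4,0)='.' (+1 fires, +4 burnt)
Step 8: cell (4,0)='.' (+1 fires, +1 burnt)
Step 9: cell (4,0)='.' (+0 fires, +1 burnt)
  fire out at step 9

5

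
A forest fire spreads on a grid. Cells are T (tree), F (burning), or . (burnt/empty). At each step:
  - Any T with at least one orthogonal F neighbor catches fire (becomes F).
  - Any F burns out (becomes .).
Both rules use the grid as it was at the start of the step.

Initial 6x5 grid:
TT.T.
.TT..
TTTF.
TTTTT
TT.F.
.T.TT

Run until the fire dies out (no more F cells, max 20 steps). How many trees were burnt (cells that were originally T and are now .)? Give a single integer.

Step 1: +3 fires, +2 burnt (F count now 3)
Step 2: +5 fires, +3 burnt (F count now 5)
Step 3: +3 fires, +5 burnt (F count now 3)
Step 4: +3 fires, +3 burnt (F count now 3)
Step 5: +3 fires, +3 burnt (F count now 3)
Step 6: +0 fires, +3 burnt (F count now 0)
Fire out after step 6
Initially T: 18, now '.': 29
Total burnt (originally-T cells now '.'): 17

Answer: 17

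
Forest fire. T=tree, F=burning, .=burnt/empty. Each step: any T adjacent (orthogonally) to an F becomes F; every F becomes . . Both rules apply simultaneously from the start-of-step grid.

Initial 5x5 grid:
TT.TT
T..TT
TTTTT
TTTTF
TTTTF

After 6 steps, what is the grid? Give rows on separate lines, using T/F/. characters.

Step 1: 3 trees catch fire, 2 burn out
  TT.TT
  T..TT
  TTTTF
  TTTF.
  TTTF.
Step 2: 4 trees catch fire, 3 burn out
  TT.TT
  T..TF
  TTTF.
  TTF..
  TTF..
Step 3: 5 trees catch fire, 4 burn out
  TT.TF
  T..F.
  TTF..
  TF...
  TF...
Step 4: 4 trees catch fire, 5 burn out
  TT.F.
  T....
  TF...
  F....
  F....
Step 5: 1 trees catch fire, 4 burn out
  TT...
  T....
  F....
  .....
  .....
Step 6: 1 trees catch fire, 1 burn out
  TT...
  F....
  .....
  .....
  .....

TT...
F....
.....
.....
.....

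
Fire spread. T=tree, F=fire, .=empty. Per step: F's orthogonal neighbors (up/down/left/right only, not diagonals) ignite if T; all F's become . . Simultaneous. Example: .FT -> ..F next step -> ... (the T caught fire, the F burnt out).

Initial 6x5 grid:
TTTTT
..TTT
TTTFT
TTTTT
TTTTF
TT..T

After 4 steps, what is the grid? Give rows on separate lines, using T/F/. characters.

Step 1: 7 trees catch fire, 2 burn out
  TTTTT
  ..TFT
  TTF.F
  TTTFF
  TTTF.
  TT..F
Step 2: 6 trees catch fire, 7 burn out
  TTTFT
  ..F.F
  TF...
  TTF..
  TTF..
  TT...
Step 3: 5 trees catch fire, 6 burn out
  TTF.F
  .....
  F....
  TF...
  TF...
  TT...
Step 4: 4 trees catch fire, 5 burn out
  TF...
  .....
  .....
  F....
  F....
  TF...

TF...
.....
.....
F....
F....
TF...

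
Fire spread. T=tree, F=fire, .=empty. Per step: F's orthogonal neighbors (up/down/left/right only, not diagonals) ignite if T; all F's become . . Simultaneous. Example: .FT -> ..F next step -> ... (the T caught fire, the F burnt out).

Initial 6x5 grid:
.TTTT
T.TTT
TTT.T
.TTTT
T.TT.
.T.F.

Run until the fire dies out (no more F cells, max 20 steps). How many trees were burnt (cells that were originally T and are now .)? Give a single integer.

Answer: 18

Derivation:
Step 1: +1 fires, +1 burnt (F count now 1)
Step 2: +2 fires, +1 burnt (F count now 2)
Step 3: +2 fires, +2 burnt (F count now 2)
Step 4: +3 fires, +2 burnt (F count now 3)
Step 5: +3 fires, +3 burnt (F count now 3)
Step 6: +4 fires, +3 burnt (F count now 4)
Step 7: +3 fires, +4 burnt (F count now 3)
Step 8: +0 fires, +3 burnt (F count now 0)
Fire out after step 8
Initially T: 20, now '.': 28
Total burnt (originally-T cells now '.'): 18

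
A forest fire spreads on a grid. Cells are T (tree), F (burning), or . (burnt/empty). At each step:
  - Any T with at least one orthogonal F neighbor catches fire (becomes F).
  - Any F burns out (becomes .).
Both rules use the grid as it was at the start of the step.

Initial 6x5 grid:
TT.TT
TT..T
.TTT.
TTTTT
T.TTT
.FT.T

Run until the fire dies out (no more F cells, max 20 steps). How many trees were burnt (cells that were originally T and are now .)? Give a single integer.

Answer: 18

Derivation:
Step 1: +1 fires, +1 burnt (F count now 1)
Step 2: +1 fires, +1 burnt (F count now 1)
Step 3: +2 fires, +1 burnt (F count now 2)
Step 4: +4 fires, +2 burnt (F count now 4)
Step 5: +5 fires, +4 burnt (F count now 5)
Step 6: +2 fires, +5 burnt (F count now 2)
Step 7: +2 fires, +2 burnt (F count now 2)
Step 8: +1 fires, +2 burnt (F count now 1)
Step 9: +0 fires, +1 burnt (F count now 0)
Fire out after step 9
Initially T: 21, now '.': 27
Total burnt (originally-T cells now '.'): 18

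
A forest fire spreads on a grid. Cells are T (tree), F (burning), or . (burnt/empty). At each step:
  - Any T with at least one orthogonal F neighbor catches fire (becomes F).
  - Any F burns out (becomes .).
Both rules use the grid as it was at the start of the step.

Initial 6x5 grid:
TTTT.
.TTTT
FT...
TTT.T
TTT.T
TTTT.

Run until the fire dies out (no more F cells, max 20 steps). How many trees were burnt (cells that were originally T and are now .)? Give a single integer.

Step 1: +2 fires, +1 burnt (F count now 2)
Step 2: +3 fires, +2 burnt (F count now 3)
Step 3: +5 fires, +3 burnt (F count now 5)
Step 4: +5 fires, +5 burnt (F count now 5)
Step 5: +3 fires, +5 burnt (F count now 3)
Step 6: +1 fires, +3 burnt (F count now 1)
Step 7: +0 fires, +1 burnt (F count now 0)
Fire out after step 7
Initially T: 21, now '.': 28
Total burnt (originally-T cells now '.'): 19

Answer: 19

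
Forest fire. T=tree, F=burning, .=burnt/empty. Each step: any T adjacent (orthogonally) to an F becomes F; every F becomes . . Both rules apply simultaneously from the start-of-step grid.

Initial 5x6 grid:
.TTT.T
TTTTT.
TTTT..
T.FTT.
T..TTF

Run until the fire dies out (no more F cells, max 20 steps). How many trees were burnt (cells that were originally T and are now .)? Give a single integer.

Step 1: +3 fires, +2 burnt (F count now 3)
Step 2: +5 fires, +3 burnt (F count now 5)
Step 3: +4 fires, +5 burnt (F count now 4)
Step 4: +5 fires, +4 burnt (F count now 5)
Step 5: +1 fires, +5 burnt (F count now 1)
Step 6: +0 fires, +1 burnt (F count now 0)
Fire out after step 6
Initially T: 19, now '.': 29
Total burnt (originally-T cells now '.'): 18

Answer: 18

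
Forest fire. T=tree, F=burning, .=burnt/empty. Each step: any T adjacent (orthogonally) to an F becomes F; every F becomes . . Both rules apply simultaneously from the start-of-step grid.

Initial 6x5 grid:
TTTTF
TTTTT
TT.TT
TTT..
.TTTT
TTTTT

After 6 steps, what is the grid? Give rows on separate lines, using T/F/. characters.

Step 1: 2 trees catch fire, 1 burn out
  TTTF.
  TTTTF
  TT.TT
  TTT..
  .TTTT
  TTTTT
Step 2: 3 trees catch fire, 2 burn out
  TTF..
  TTTF.
  TT.TF
  TTT..
  .TTTT
  TTTTT
Step 3: 3 trees catch fire, 3 burn out
  TF...
  TTF..
  TT.F.
  TTT..
  .TTTT
  TTTTT
Step 4: 2 trees catch fire, 3 burn out
  F....
  TF...
  TT...
  TTT..
  .TTTT
  TTTTT
Step 5: 2 trees catch fire, 2 burn out
  .....
  F....
  TF...
  TTT..
  .TTTT
  TTTTT
Step 6: 2 trees catch fire, 2 burn out
  .....
  .....
  F....
  TFT..
  .TTTT
  TTTTT

.....
.....
F....
TFT..
.TTTT
TTTTT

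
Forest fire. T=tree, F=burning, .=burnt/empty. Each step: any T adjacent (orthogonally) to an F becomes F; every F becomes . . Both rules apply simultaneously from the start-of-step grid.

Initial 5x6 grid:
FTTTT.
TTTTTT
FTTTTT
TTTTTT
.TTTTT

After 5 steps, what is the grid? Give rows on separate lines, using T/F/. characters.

Step 1: 4 trees catch fire, 2 burn out
  .FTTT.
  FTTTTT
  .FTTTT
  FTTTTT
  .TTTTT
Step 2: 4 trees catch fire, 4 burn out
  ..FTT.
  .FTTTT
  ..FTTT
  .FTTTT
  .TTTTT
Step 3: 5 trees catch fire, 4 burn out
  ...FT.
  ..FTTT
  ...FTT
  ..FTTT
  .FTTTT
Step 4: 5 trees catch fire, 5 burn out
  ....F.
  ...FTT
  ....FT
  ...FTT
  ..FTTT
Step 5: 4 trees catch fire, 5 burn out
  ......
  ....FT
  .....F
  ....FT
  ...FTT

......
....FT
.....F
....FT
...FTT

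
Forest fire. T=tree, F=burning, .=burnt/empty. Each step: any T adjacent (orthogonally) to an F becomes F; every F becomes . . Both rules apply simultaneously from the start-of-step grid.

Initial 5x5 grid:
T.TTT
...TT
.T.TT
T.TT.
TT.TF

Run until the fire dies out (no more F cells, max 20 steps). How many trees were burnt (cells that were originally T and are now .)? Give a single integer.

Answer: 10

Derivation:
Step 1: +1 fires, +1 burnt (F count now 1)
Step 2: +1 fires, +1 burnt (F count now 1)
Step 3: +2 fires, +1 burnt (F count now 2)
Step 4: +2 fires, +2 burnt (F count now 2)
Step 5: +2 fires, +2 burnt (F count now 2)
Step 6: +2 fires, +2 burnt (F count now 2)
Step 7: +0 fires, +2 burnt (F count now 0)
Fire out after step 7
Initially T: 15, now '.': 20
Total burnt (originally-T cells now '.'): 10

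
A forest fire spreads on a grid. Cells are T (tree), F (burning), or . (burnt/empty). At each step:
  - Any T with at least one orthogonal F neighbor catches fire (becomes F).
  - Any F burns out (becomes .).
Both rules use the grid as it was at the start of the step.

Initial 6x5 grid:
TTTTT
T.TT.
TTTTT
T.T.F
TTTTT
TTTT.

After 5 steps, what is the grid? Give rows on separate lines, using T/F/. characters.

Step 1: 2 trees catch fire, 1 burn out
  TTTTT
  T.TT.
  TTTTF
  T.T..
  TTTTF
  TTTT.
Step 2: 2 trees catch fire, 2 burn out
  TTTTT
  T.TT.
  TTTF.
  T.T..
  TTTF.
  TTTT.
Step 3: 4 trees catch fire, 2 burn out
  TTTTT
  T.TF.
  TTF..
  T.T..
  TTF..
  TTTF.
Step 4: 6 trees catch fire, 4 burn out
  TTTFT
  T.F..
  TF...
  T.F..
  TF...
  TTF..
Step 5: 5 trees catch fire, 6 burn out
  TTF.F
  T....
  F....
  T....
  F....
  TF...

TTF.F
T....
F....
T....
F....
TF...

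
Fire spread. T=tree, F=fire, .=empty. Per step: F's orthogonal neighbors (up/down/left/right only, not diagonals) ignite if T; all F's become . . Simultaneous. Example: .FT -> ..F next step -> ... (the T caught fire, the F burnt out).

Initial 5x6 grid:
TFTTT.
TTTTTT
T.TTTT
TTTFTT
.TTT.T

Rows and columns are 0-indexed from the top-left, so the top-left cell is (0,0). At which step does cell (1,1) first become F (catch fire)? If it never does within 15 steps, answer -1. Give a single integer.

Step 1: cell (1,1)='F' (+7 fires, +2 burnt)
  -> target ignites at step 1
Step 2: cell (1,1)='.' (+9 fires, +7 burnt)
Step 3: cell (1,1)='.' (+7 fires, +9 burnt)
Step 4: cell (1,1)='.' (+1 fires, +7 burnt)
Step 5: cell (1,1)='.' (+0 fires, +1 burnt)
  fire out at step 5

1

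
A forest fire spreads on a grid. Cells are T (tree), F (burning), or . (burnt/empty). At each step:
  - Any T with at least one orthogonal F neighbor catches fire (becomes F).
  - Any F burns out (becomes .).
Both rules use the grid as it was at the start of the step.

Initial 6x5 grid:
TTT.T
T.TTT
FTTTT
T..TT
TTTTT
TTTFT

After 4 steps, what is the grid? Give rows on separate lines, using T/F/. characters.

Step 1: 6 trees catch fire, 2 burn out
  TTT.T
  F.TTT
  .FTTT
  F..TT
  TTTFT
  TTF.F
Step 2: 7 trees catch fire, 6 burn out
  FTT.T
  ..TTT
  ..FTT
  ...FT
  FTF.F
  TF...
Step 3: 6 trees catch fire, 7 burn out
  .FT.T
  ..FTT
  ...FT
  ....F
  .F...
  F....
Step 4: 3 trees catch fire, 6 burn out
  ..F.T
  ...FT
  ....F
  .....
  .....
  .....

..F.T
...FT
....F
.....
.....
.....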